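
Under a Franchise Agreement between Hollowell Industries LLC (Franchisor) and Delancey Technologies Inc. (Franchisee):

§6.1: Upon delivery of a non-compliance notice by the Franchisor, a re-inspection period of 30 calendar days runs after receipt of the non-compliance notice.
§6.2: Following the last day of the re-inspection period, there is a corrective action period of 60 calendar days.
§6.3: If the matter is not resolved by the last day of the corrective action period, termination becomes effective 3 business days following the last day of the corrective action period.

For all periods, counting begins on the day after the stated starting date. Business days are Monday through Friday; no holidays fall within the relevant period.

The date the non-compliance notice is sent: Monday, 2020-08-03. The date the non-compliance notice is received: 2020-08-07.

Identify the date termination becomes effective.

2020-11-10

The last day of the re-inspection period: 30 calendar days after 2020-08-07 is 2020-09-06.
The last day of the corrective action period: 2020-09-06 + 60 days = 2020-11-05.
The date termination becomes effective: counting 3 business days from Thursday, 2020-11-05 (Nov 6, Nov 9, Nov 10, skipping weekends) reaches Tuesday, 2020-11-10.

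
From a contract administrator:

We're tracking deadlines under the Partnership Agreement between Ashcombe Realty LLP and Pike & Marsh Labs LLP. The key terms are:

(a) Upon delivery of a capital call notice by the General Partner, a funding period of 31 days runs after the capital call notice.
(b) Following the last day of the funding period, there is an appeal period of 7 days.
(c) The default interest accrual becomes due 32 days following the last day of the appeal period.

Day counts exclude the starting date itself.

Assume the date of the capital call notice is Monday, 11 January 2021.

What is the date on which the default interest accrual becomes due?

The last day of the funding period: 11 January 2021 + 31 days = 11 February 2021.
Adding 7 calendar days to 11 February 2021 gives 18 February 2021, which is the last day of the appeal period.
Adding 32 calendar days to 18 February 2021 gives 22 March 2021, which is the date on which the default interest accrual becomes due.

22 March 2021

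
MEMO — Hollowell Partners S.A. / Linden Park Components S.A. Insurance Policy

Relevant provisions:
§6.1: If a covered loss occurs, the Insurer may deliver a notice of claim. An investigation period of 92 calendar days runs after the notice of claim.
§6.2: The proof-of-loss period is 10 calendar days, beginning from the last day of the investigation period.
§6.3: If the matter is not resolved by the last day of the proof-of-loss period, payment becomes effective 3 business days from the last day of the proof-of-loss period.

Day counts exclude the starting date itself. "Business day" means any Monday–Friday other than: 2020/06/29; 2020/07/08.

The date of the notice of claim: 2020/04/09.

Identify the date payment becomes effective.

The last day of the investigation period: 2020/04/09 + 92 days = 2020/07/10.
The last day of the proof-of-loss period: 2020/07/10 + 10 days = 2020/07/20.
The date payment becomes effective: 3 business days after Monday, 2020/07/20, skipping weekends — Jul 21, Jul 22, Jul 23 — lands on Thursday, 2020/07/23.

2020/07/23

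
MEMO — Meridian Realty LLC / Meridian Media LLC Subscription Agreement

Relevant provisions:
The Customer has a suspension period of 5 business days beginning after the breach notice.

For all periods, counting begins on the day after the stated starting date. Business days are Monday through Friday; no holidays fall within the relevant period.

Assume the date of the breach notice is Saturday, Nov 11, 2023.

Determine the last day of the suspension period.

Nov 17, 2023

From Saturday, Nov 11, 2023, 5 business days (Nov 13, Nov 14, Nov 15, Nov 16, Nov 17, skipping weekends) brings us to Friday, Nov 17, 2023, which is the last day of the suspension period.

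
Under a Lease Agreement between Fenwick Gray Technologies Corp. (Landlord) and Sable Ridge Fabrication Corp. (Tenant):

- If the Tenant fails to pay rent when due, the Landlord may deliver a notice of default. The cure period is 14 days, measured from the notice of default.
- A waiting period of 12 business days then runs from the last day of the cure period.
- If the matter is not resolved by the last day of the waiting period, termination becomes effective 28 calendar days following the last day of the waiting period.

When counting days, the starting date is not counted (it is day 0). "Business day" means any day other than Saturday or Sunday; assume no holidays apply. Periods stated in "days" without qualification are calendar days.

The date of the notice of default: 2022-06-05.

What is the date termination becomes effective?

The last day of the cure period: 2022-06-05 + 14 days = 2022-06-19.
The last day of the waiting period: 12 business days after Sunday, 2022-06-19, skipping weekends — Jun 20, Jun 21, Jun 22, Jun 23, …, Jul 1, Jul 4, Jul 5 — lands on Tuesday, 2022-07-05.
The date termination becomes effective: 28 calendar days after 2022-07-05 is 2022-08-02.

2022-08-02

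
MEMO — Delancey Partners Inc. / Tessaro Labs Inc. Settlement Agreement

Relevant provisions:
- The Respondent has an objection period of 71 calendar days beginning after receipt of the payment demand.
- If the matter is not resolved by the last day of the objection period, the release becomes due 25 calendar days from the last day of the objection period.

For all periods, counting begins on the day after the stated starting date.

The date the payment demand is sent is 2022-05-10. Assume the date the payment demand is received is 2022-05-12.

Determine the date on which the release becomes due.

2022-08-16

The last day of the objection period: 71 calendar days after 2022-05-12 is 2022-07-22.
Adding 25 calendar days to 2022-07-22 gives 2022-08-16, which is the date on which the release becomes due.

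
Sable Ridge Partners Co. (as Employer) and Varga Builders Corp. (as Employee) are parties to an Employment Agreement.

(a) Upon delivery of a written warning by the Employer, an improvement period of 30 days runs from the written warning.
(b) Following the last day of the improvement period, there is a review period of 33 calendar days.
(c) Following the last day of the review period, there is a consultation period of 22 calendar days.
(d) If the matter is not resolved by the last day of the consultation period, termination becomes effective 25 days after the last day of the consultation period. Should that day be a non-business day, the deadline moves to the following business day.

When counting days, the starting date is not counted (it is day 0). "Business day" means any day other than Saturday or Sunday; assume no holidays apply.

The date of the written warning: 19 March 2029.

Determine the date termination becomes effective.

9 July 2029

Adding 30 calendar days to 19 March 2029 gives 18 April 2029, which is the last day of the improvement period.
Adding 33 calendar days to 18 April 2029 gives 21 May 2029, which is the last day of the review period.
Adding 22 calendar days to 21 May 2029 gives 12 June 2029, which is the last day of the consultation period.
The date termination becomes effective: 25 calendar days after 12 June 2029 is 7 July 2029. That falls on a Saturday, so it rolls to the next business day, Monday, 9 July 2029.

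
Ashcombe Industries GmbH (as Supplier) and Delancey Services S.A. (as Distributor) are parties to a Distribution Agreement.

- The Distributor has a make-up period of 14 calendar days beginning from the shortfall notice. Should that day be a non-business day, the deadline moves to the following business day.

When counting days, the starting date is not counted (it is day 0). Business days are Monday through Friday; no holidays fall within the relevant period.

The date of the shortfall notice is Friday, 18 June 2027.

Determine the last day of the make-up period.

2 July 2027

The last day of the make-up period: 14 calendar days after 18 June 2027 is 2 July 2027. 2 July 2027 is a Friday, so no roll-forward applies.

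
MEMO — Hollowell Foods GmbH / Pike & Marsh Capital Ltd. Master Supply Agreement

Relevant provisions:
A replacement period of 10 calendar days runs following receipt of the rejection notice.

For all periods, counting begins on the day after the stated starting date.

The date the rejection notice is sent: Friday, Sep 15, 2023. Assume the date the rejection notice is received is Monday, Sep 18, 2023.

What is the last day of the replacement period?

Sep 28, 2023

Adding 10 calendar days to Sep 18, 2023 gives Sep 28, 2023, which is the last day of the replacement period.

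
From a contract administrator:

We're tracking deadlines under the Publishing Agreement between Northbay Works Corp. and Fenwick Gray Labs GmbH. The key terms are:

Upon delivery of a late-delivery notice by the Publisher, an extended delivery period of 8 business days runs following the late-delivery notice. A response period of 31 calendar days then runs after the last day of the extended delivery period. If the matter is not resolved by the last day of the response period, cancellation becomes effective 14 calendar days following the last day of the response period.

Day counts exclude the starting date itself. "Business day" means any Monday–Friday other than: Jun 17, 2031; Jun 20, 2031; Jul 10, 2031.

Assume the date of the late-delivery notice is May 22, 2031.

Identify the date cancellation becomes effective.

Jul 18, 2031

From Thursday, May 22, 2031, 8 business days (May 23, May 26, May 27, May 28, May 29, May 30, Jun 2, Jun 3, skipping weekends) brings us to Tuesday, Jun 3, 2031, which is the last day of the extended delivery period.
The last day of the response period: Jun 3, 2031 + 31 days = Jul 4, 2031.
The date cancellation becomes effective: 14 calendar days after Jul 4, 2031 is Jul 18, 2031.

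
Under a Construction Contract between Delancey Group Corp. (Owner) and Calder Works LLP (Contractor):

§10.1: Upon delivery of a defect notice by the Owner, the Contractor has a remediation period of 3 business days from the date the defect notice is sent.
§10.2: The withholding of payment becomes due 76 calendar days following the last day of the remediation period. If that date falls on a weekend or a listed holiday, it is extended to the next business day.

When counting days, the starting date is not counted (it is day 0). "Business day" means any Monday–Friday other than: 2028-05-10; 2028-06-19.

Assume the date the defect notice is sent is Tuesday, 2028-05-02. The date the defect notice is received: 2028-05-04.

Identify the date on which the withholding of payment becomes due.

The last day of the remediation period: 3 business days after Tuesday, 2028-05-02, skipping weekends — May 3, May 4, May 5 — lands on Friday, 2028-05-05.
The date on which the withholding of payment becomes due: 76 calendar days after 2028-05-05 is 2028-07-20. 2028-07-20 is a Thursday and is not a listed holiday, so no roll-forward applies.

2028-07-20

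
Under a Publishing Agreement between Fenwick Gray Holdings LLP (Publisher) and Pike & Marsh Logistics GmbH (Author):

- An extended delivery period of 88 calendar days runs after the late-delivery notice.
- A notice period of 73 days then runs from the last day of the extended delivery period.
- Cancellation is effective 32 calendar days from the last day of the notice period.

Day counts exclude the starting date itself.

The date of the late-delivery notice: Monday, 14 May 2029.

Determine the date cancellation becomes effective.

Adding 88 calendar days to 14 May 2029 gives 10 August 2029, which is the last day of the extended delivery period.
The last day of the notice period: 73 calendar days after 10 August 2029 is 22 October 2029.
The date cancellation becomes effective: 32 calendar days after 22 October 2029 is 23 November 2029.

23 November 2029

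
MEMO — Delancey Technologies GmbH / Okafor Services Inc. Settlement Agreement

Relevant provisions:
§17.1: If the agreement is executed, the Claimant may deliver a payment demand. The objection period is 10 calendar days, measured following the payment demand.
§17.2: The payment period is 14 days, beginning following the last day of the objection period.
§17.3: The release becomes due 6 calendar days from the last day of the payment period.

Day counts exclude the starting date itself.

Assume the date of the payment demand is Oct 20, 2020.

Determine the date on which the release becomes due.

Adding 10 calendar days to Oct 20, 2020 gives Oct 30, 2020, which is the last day of the objection period.
The last day of the payment period: 14 calendar days after Oct 30, 2020 is Nov 13, 2020.
Adding 6 calendar days to Nov 13, 2020 gives Nov 19, 2020, which is the date on which the release becomes due.

Nov 19, 2020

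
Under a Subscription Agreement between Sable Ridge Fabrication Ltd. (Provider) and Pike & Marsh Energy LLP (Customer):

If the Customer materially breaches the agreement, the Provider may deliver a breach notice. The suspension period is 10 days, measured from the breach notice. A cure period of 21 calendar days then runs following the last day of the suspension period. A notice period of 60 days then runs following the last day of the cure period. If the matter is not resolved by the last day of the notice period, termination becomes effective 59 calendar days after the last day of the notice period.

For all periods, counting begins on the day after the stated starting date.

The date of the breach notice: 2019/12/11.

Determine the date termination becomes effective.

2020/05/09

The last day of the suspension period: 10 calendar days after 2019/12/11 is 2019/12/21.
The last day of the cure period: 2019/12/21 + 21 days = 2020/01/11.
The last day of the notice period: 2020/01/11 + 60 days = 2020/03/11.
The date termination becomes effective: 59 calendar days after 2020/03/11 is 2020/05/09.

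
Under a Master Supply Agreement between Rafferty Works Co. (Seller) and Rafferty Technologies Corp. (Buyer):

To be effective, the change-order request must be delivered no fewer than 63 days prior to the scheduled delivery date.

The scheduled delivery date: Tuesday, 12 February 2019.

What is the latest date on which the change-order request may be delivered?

Counting back 63 calendar days from 12 February 2019 gives 11 December 2018.

11 December 2018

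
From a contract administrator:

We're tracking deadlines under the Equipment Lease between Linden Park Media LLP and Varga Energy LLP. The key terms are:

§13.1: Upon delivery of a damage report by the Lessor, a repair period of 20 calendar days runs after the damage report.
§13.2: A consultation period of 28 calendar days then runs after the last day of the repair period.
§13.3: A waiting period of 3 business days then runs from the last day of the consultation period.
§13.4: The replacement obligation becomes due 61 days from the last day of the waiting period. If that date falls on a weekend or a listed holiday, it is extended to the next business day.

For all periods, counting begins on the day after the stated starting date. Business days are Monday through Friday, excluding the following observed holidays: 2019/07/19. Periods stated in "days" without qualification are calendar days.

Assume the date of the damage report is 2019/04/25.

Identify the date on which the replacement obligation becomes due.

The last day of the repair period: 2019/04/25 + 20 days = 2019/05/15.
The last day of the consultation period: 28 calendar days after 2019/05/15 is 2019/06/12.
From Wednesday, 2019/06/12, 3 business days (Jun 13, Jun 14, Jun 17, skipping weekends) brings us to Monday, 2019/06/17, which is the last day of the waiting period.
The date on which the replacement obligation becomes due: 2019/06/17 + 61 days = 2019/08/17. That falls on a Saturday, so it rolls to the next business day, Monday, 2019/08/19.

2019/08/19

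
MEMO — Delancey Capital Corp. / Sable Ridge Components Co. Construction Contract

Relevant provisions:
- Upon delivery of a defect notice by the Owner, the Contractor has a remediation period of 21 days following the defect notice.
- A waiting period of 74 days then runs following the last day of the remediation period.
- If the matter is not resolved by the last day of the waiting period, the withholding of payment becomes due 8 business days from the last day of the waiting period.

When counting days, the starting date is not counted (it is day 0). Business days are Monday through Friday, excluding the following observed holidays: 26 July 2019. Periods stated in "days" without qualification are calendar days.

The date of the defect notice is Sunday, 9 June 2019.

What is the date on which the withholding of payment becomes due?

24 September 2019

The last day of the remediation period: 21 calendar days after 9 June 2019 is 30 June 2019.
Adding 74 calendar days to 30 June 2019 gives 12 September 2019, which is the last day of the waiting period.
The date on which the withholding of payment becomes due: 8 business days after Thursday, 12 September 2019, skipping weekends — Sep 13, Sep 16, Sep 17, Sep 18, Sep 19, Sep 20, Sep 23, Sep 24 — lands on Tuesday, 24 September 2019.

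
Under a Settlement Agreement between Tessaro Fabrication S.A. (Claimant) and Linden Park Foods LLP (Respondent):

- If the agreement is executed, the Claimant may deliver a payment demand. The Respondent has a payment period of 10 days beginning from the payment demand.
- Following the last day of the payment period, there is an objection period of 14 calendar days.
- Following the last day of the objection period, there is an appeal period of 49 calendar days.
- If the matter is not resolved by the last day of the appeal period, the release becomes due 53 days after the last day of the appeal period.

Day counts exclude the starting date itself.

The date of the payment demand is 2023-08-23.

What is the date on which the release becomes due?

The last day of the payment period: 2023-08-23 + 10 days = 2023-09-02.
The last day of the objection period: 14 calendar days after 2023-09-02 is 2023-09-16.
The last day of the appeal period: 49 calendar days after 2023-09-16 is 2023-11-04.
The date on which the release becomes due: 2023-11-04 + 53 days = 2023-12-27.

2023-12-27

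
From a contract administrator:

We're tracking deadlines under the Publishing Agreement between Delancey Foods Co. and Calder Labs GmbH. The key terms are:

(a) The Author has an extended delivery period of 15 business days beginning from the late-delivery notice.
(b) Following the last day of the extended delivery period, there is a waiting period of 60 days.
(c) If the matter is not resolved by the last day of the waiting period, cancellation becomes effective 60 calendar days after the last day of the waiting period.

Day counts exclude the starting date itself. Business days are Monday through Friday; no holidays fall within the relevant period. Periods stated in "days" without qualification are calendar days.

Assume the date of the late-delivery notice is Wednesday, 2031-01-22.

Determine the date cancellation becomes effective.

2031-06-12

The last day of the extended delivery period: 15 business days after Wednesday, 2031-01-22, skipping weekends — Jan 23, Jan 24, Jan 27, Jan 28, …, Feb 10, Feb 11, Feb 12 — lands on Wednesday, 2031-02-12.
Adding 60 calendar days to 2031-02-12 gives 2031-04-13, which is the last day of the waiting period.
The date cancellation becomes effective: 60 calendar days after 2031-04-13 is 2031-06-12.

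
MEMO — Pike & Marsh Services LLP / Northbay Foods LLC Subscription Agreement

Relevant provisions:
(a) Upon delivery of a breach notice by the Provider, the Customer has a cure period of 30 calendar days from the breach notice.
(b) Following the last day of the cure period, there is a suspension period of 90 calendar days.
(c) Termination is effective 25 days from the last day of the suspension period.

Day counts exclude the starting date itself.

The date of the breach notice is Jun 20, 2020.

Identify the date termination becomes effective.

Nov 12, 2020

The last day of the cure period: Jun 20, 2020 + 30 days = Jul 20, 2020.
The last day of the suspension period: Jul 20, 2020 + 90 days = Oct 18, 2020.
The date termination becomes effective: Oct 18, 2020 + 25 days = Nov 12, 2020.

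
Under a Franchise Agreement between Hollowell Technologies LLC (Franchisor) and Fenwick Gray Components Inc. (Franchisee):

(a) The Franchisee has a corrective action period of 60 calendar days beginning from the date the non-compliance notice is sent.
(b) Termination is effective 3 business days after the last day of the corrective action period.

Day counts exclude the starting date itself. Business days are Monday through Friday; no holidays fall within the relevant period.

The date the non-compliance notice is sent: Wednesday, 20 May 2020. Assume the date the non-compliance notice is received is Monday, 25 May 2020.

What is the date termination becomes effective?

The last day of the corrective action period: 60 calendar days after 20 May 2020 is 19 July 2020.
From Sunday, 19 July 2020, 3 business days (Jul 20, Jul 21, Jul 22, skipping weekends) brings us to Wednesday, 22 July 2020, which is the date termination becomes effective.

22 July 2020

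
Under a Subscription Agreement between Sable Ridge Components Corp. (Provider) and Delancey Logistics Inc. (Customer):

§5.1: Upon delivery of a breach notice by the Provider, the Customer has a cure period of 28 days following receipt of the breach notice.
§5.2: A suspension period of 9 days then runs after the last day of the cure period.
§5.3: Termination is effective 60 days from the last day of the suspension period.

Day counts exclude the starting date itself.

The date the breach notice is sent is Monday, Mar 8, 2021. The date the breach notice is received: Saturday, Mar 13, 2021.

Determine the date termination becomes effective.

The last day of the cure period: 28 calendar days after Mar 13, 2021 is Apr 10, 2021.
The last day of the suspension period: 9 calendar days after Apr 10, 2021 is Apr 19, 2021.
Adding 60 calendar days to Apr 19, 2021 gives Jun 18, 2021, which is the date termination becomes effective.

Jun 18, 2021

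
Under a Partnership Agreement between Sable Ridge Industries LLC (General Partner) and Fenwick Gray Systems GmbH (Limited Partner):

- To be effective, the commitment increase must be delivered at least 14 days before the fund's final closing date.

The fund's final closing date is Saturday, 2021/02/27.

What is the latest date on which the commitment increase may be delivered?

2021/02/13

Counting back 14 calendar days from 2021/02/27 gives 2021/02/13.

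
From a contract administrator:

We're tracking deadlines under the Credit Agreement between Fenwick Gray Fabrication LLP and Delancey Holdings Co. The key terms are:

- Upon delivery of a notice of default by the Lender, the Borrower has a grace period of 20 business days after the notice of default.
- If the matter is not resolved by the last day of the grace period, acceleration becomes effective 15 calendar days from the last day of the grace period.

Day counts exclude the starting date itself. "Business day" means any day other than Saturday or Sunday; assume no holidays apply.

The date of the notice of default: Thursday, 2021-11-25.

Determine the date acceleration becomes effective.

From Thursday, 2021-11-25, 20 business days (Nov 26, Nov 29, Nov 30, Dec 1, …, Dec 21, Dec 22, Dec 23, skipping weekends) brings us to Thursday, 2021-12-23, which is the last day of the grace period.
The date acceleration becomes effective: 2021-12-23 + 15 days = 2022-01-07.

2022-01-07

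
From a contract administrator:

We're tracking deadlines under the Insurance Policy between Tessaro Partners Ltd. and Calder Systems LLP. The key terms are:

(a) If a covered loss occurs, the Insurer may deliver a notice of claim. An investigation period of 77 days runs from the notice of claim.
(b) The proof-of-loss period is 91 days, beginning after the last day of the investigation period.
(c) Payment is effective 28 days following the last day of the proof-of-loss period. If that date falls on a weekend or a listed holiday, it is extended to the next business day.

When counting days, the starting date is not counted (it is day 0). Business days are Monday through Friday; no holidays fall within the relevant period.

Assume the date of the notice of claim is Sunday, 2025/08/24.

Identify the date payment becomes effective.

2026/03/09

Adding 77 calendar days to 2025/08/24 gives 2025/11/09, which is the last day of the investigation period.
Adding 91 calendar days to 2025/11/09 gives 2026/02/08, which is the last day of the proof-of-loss period.
The date payment becomes effective: 28 calendar days after 2026/02/08 is 2026/03/08. That falls on a Sunday, so it rolls to the next business day, Monday, 2026/03/09.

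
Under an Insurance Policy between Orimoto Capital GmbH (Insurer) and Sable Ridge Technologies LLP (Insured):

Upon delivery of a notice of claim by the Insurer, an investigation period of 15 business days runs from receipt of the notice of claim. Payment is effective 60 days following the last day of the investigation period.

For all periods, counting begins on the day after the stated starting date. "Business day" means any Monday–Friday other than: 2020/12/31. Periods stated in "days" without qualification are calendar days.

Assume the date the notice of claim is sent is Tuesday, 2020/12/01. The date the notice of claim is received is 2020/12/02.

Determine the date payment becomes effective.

The last day of the investigation period: 15 business days after Wednesday, 2020/12/02, skipping weekends — Dec 3, Dec 4, Dec 7, Dec 8, …, Dec 21, Dec 22, Dec 23 — lands on Wednesday, 2020/12/23.
Adding 60 calendar days to 2020/12/23 gives 2021/02/21, which is the date payment becomes effective.

2021/02/21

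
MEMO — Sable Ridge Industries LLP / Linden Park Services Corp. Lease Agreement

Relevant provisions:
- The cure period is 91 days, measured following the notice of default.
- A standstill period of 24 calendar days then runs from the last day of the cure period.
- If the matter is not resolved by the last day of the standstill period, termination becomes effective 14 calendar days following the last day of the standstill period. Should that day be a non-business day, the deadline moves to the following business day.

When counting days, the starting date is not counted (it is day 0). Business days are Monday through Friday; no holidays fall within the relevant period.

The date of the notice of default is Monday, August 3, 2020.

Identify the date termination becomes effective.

December 10, 2020

Adding 91 calendar days to August 3, 2020 gives November 2, 2020, which is the last day of the cure period.
Adding 24 calendar days to November 2, 2020 gives November 26, 2020, which is the last day of the standstill period.
The date termination becomes effective: 14 calendar days after November 26, 2020 is December 10, 2020. December 10, 2020 is a Thursday, so no roll-forward applies.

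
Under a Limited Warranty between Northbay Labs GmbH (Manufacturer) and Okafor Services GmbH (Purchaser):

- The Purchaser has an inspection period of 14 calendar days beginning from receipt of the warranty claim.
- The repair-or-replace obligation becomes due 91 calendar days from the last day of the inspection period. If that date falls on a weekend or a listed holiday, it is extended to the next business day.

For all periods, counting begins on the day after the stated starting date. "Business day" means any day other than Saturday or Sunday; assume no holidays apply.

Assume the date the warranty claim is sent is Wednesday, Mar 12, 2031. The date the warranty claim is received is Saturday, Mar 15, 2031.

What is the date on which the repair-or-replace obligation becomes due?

Jun 30, 2031

The last day of the inspection period: 14 calendar days after Mar 15, 2031 is Mar 29, 2031.
The date on which the repair-or-replace obligation becomes due: 91 calendar days after Mar 29, 2031 is Jun 28, 2031. That falls on a Saturday, so it rolls to the next business day, Monday, Jun 30, 2031.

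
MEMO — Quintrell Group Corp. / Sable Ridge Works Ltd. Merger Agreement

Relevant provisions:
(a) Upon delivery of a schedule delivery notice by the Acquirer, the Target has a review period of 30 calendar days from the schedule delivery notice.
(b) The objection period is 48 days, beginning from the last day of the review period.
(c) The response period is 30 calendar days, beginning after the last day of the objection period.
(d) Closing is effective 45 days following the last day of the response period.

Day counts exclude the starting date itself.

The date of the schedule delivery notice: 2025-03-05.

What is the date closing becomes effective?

Adding 30 calendar days to 2025-03-05 gives 2025-04-04, which is the last day of the review period.
The last day of the objection period: 2025-04-04 + 48 days = 2025-05-22.
The last day of the response period: 30 calendar days after 2025-05-22 is 2025-06-21.
The date closing becomes effective: 45 calendar days after 2025-06-21 is 2025-08-05.

2025-08-05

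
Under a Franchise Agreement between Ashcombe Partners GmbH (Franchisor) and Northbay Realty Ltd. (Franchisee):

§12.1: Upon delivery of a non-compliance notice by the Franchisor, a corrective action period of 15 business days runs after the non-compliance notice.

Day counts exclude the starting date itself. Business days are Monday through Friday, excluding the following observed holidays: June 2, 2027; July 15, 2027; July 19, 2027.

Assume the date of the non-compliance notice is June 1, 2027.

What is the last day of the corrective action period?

The last day of the corrective action period: counting 15 business days from Tuesday, June 1, 2027 (Jun 3, Jun 4, Jun 7, Jun 8, …, Jun 21, Jun 22, Jun 23, skipping weekends and the listed holiday on Jun 2) reaches Wednesday, June 23, 2027.

June 23, 2027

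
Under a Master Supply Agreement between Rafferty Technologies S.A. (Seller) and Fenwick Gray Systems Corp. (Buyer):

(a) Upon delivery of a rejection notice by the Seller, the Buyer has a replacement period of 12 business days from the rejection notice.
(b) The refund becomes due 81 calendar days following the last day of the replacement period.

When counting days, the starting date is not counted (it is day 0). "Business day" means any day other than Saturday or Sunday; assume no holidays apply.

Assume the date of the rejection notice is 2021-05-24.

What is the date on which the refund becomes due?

The last day of the replacement period: 12 business days after Monday, 2021-05-24, skipping weekends — May 25, May 26, May 27, May 28, …, Jun 7, Jun 8, Jun 9 — lands on Wednesday, 2021-06-09.
The date on which the refund becomes due: 2021-06-09 + 81 days = 2021-08-29.

2021-08-29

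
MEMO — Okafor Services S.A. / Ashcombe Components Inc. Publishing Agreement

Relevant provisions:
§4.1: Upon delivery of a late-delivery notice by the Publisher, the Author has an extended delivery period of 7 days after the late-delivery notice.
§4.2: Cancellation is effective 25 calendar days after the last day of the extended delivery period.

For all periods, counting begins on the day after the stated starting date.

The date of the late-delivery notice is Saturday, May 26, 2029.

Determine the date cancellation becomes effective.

Jun 27, 2029

The last day of the extended delivery period: 7 calendar days after May 26, 2029 is Jun 2, 2029.
The date cancellation becomes effective: Jun 2, 2029 + 25 days = Jun 27, 2029.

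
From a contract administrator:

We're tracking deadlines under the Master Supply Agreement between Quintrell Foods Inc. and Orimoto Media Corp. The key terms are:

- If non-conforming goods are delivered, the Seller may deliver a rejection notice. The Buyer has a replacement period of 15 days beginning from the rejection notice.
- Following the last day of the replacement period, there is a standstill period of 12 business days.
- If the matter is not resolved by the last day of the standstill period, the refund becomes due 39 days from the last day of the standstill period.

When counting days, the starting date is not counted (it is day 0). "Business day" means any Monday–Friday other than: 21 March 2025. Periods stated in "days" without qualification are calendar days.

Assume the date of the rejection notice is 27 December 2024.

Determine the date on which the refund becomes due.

8 March 2025

The last day of the replacement period: 27 December 2024 + 15 days = 11 January 2025.
The last day of the standstill period: 12 business days after Saturday, 11 January 2025, skipping weekends — Jan 13, Jan 14, Jan 15, Jan 16, …, Jan 24, Jan 27, Jan 28 — lands on Tuesday, 28 January 2025.
The date on which the refund becomes due: 28 January 2025 + 39 days = 8 March 2025.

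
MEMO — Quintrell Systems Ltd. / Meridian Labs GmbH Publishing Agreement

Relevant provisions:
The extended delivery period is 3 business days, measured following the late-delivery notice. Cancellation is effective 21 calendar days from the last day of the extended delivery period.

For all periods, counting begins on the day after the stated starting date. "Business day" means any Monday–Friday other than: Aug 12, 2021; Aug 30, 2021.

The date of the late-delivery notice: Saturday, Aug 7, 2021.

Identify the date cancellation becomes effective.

The last day of the extended delivery period: counting 3 business days from Saturday, Aug 7, 2021 (Aug 9, Aug 10, Aug 11, skipping weekends) reaches Wednesday, Aug 11, 2021.
The date cancellation becomes effective: Aug 11, 2021 + 21 days = Sep 1, 2021.

Sep 1, 2021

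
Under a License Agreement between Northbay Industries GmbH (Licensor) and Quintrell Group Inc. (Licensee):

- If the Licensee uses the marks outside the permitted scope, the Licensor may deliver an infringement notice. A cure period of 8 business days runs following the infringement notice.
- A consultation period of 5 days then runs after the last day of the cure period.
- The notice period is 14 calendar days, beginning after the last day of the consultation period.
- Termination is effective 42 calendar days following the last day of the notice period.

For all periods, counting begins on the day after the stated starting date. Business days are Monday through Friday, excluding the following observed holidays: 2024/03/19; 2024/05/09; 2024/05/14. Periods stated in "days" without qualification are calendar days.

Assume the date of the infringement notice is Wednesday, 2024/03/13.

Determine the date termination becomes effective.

2024/05/26

The last day of the cure period: counting 8 business days from Wednesday, 2024/03/13 (Mar 14, Mar 15, Mar 18, Mar 20, Mar 21, Mar 22, Mar 25, Mar 26, skipping weekends and the listed holiday on Mar 19) reaches Tuesday, 2024/03/26.
Adding 5 calendar days to 2024/03/26 gives 2024/03/31, which is the last day of the consultation period.
Adding 14 calendar days to 2024/03/31 gives 2024/04/14, which is the last day of the notice period.
The date termination becomes effective: 2024/04/14 + 42 days = 2024/05/26.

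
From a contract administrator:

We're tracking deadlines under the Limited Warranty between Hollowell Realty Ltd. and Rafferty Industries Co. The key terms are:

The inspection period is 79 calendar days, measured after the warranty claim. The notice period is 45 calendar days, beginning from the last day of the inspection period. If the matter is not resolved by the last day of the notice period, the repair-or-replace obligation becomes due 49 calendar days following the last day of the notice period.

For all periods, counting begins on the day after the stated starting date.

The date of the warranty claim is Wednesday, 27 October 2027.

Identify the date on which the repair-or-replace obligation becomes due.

Adding 79 calendar days to 27 October 2027 gives 14 January 2028, which is the last day of the inspection period.
The last day of the notice period: 45 calendar days after 14 January 2028 is 28 February 2028.
The date on which the repair-or-replace obligation becomes due: 49 calendar days after 28 February 2028 is 17 April 2028.

17 April 2028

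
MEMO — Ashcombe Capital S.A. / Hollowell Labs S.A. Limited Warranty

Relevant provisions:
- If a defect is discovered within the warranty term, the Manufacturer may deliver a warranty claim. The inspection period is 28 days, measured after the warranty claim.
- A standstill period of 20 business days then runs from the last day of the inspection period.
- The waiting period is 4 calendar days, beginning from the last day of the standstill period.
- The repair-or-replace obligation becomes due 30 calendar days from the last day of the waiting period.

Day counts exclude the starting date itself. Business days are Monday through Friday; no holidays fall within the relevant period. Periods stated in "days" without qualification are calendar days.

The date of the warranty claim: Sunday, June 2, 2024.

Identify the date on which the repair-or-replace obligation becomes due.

August 29, 2024

The last day of the inspection period: June 2, 2024 + 28 days = June 30, 2024.
The last day of the standstill period: 20 business days after Sunday, June 30, 2024, skipping weekends — Jul 1, Jul 2, Jul 3, Jul 4, …, Jul 24, Jul 25, Jul 26 — lands on Friday, July 26, 2024.
The last day of the waiting period: 4 calendar days after July 26, 2024 is July 30, 2024.
The date on which the repair-or-replace obligation becomes due: 30 calendar days after July 30, 2024 is August 29, 2024.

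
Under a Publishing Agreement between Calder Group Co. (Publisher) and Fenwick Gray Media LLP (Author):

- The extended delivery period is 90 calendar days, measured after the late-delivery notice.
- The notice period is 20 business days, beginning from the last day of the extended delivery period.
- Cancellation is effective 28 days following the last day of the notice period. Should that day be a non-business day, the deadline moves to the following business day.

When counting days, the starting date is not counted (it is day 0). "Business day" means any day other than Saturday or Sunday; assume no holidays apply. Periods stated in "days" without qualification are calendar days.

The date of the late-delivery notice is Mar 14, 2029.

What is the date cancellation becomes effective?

The last day of the extended delivery period: Mar 14, 2029 + 90 days = Jun 12, 2029.
The last day of the notice period: counting 20 business days from Tuesday, Jun 12, 2029 (Jun 13, Jun 14, Jun 15, Jun 18, …, Jul 6, Jul 9, Jul 10, skipping weekends) reaches Tuesday, Jul 10, 2029.
The date cancellation becomes effective: 28 calendar days after Jul 10, 2029 is Aug 7, 2029. Aug 7, 2029 is a Tuesday, so no roll-forward applies.

Aug 7, 2029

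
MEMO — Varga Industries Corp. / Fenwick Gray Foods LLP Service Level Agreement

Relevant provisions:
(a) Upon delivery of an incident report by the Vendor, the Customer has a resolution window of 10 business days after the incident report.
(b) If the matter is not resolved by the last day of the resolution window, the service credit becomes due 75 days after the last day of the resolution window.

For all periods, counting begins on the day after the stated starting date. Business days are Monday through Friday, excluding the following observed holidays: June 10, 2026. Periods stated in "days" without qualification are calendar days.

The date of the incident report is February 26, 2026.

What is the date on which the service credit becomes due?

May 26, 2026

From Thursday, February 26, 2026, 10 business days (Feb 27, Mar 2, Mar 3, Mar 4, Mar 5, Mar 6, Mar 9, Mar 10, Mar 11, Mar 12, skipping weekends) brings us to Thursday, March 12, 2026, which is the last day of the resolution window.
The date on which the service credit becomes due: March 12, 2026 + 75 days = May 26, 2026.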